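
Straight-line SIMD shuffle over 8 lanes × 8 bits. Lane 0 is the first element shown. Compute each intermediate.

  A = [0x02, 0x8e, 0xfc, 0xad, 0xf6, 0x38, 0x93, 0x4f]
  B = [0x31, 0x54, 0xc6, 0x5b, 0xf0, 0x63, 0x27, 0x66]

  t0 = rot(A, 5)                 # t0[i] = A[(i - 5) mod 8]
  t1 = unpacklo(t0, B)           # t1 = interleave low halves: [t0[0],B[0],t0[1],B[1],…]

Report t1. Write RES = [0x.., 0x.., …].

t0 = [0xad, 0xf6, 0x38, 0x93, 0x4f, 0x02, 0x8e, 0xfc]
t1 = [0xad, 0x31, 0xf6, 0x54, 0x38, 0xc6, 0x93, 0x5b]

RES = [ 0xad  0x31  0xf6  0x54  0x38  0xc6  0x93  0x5b ]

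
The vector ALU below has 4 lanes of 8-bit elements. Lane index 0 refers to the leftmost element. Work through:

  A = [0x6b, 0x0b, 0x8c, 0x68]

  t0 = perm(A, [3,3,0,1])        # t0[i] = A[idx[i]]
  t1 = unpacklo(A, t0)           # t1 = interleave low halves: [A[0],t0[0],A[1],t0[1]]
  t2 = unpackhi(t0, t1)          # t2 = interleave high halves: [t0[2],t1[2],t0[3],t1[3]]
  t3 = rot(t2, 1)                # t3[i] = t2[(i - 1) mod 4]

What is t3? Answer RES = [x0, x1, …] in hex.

t0 = [0x68, 0x68, 0x6b, 0x0b]
t1 = [0x6b, 0x68, 0x0b, 0x68]
t2 = [0x6b, 0x0b, 0x0b, 0x68]
t3 = [0x68, 0x6b, 0x0b, 0x0b]

RES = [ 0x68  0x6b  0x0b  0x0b ]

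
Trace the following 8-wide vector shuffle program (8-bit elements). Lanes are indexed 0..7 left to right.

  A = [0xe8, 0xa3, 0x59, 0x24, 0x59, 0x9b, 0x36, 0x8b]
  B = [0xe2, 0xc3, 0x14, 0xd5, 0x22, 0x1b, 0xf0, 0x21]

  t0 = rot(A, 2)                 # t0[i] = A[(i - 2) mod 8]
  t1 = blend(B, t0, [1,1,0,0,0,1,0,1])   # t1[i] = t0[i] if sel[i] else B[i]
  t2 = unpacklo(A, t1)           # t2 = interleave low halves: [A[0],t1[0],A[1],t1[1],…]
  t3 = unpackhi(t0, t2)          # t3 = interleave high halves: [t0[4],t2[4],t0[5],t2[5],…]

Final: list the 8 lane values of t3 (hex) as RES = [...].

RES = [0x59, 0x59, 0x24, 0x14, 0x59, 0x24, 0x9b, 0xd5]

  t0: 36 8b e8 a3 59 24 59 9b
  t1: 36 8b 14 d5 22 24 f0 9b
  t2: e8 36 a3 8b 59 14 24 d5
  t3: 59 59 24 14 59 24 9b d5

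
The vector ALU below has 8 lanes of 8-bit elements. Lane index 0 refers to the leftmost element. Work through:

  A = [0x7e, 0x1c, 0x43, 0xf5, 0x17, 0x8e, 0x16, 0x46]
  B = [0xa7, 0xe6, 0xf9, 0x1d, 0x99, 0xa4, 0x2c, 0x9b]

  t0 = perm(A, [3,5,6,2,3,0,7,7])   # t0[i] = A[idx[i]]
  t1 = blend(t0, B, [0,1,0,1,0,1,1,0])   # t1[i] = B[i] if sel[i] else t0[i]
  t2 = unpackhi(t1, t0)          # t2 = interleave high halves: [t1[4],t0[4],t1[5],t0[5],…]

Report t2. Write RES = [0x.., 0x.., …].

t0 = [0xf5, 0x8e, 0x16, 0x43, 0xf5, 0x7e, 0x46, 0x46]
t1 = [0xf5, 0xe6, 0x16, 0x1d, 0xf5, 0xa4, 0x2c, 0x46]
t2 = [0xf5, 0xf5, 0xa4, 0x7e, 0x2c, 0x46, 0x46, 0x46]

RES = [ 0xf5  0xf5  0xa4  0x7e  0x2c  0x46  0x46  0x46 ]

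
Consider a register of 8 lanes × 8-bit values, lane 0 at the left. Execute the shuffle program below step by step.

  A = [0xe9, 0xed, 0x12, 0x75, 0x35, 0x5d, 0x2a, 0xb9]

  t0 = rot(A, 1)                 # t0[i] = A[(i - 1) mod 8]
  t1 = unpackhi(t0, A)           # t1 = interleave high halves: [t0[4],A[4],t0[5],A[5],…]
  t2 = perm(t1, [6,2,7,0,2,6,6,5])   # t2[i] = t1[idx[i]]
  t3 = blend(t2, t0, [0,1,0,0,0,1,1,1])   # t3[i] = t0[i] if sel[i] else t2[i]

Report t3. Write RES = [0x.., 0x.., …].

t0 = [0xb9, 0xe9, 0xed, 0x12, 0x75, 0x35, 0x5d, 0x2a]
t1 = [0x75, 0x35, 0x35, 0x5d, 0x5d, 0x2a, 0x2a, 0xb9]
t2 = [0x2a, 0x35, 0xb9, 0x75, 0x35, 0x2a, 0x2a, 0x2a]
t3 = [0x2a, 0xe9, 0xb9, 0x75, 0x35, 0x35, 0x5d, 0x2a]

RES = [ 0x2a  0xe9  0xb9  0x75  0x35  0x35  0x5d  0x2a ]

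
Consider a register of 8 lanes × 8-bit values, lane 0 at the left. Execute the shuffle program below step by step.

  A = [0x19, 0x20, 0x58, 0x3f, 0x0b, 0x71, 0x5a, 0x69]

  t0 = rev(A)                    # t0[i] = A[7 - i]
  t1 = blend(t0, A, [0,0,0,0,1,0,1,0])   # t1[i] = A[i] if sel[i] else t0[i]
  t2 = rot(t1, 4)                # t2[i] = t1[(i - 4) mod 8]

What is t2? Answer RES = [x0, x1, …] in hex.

t0 = [0x69, 0x5a, 0x71, 0x0b, 0x3f, 0x58, 0x20, 0x19]
t1 = [0x69, 0x5a, 0x71, 0x0b, 0x0b, 0x58, 0x5a, 0x19]
t2 = [0x0b, 0x58, 0x5a, 0x19, 0x69, 0x5a, 0x71, 0x0b]

RES = [ 0x0b  0x58  0x5a  0x19  0x69  0x5a  0x71  0x0b ]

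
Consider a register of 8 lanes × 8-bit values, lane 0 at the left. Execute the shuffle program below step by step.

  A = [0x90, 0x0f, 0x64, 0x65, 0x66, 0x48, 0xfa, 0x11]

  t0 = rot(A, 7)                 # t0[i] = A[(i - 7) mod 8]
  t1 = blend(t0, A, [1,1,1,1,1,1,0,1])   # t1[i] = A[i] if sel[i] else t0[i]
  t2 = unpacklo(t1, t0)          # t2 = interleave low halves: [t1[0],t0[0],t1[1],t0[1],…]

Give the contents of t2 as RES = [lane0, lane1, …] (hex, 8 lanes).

  t0: 0f 64 65 66 48 fa 11 90
  t1: 90 0f 64 65 66 48 11 11
  t2: 90 0f 0f 64 64 65 65 66

RES = [0x90, 0x0f, 0x0f, 0x64, 0x64, 0x65, 0x65, 0x66]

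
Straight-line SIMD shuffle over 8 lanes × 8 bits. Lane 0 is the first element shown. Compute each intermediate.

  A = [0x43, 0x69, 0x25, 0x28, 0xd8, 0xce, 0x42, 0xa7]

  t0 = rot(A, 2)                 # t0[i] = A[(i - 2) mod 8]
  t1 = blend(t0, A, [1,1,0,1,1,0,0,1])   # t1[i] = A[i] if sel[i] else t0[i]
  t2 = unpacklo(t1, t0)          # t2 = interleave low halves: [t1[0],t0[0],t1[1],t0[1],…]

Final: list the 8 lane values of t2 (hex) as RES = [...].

RES = [0x43, 0x42, 0x69, 0xa7, 0x43, 0x43, 0x28, 0x69]

t0 = [0x42, 0xa7, 0x43, 0x69, 0x25, 0x28, 0xd8, 0xce]
t1 = [0x43, 0x69, 0x43, 0x28, 0xd8, 0x28, 0xd8, 0xa7]
t2 = [0x43, 0x42, 0x69, 0xa7, 0x43, 0x43, 0x28, 0x69]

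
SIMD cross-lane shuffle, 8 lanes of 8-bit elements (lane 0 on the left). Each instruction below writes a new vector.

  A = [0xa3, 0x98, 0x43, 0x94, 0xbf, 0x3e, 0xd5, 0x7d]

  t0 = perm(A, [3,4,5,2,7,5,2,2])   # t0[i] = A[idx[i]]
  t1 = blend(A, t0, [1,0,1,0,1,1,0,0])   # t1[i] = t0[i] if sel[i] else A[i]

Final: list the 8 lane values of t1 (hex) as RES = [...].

RES = [ 0x94  0x98  0x3e  0x94  0x7d  0x3e  0xd5  0x7d ]

t0 = [0x94, 0xbf, 0x3e, 0x43, 0x7d, 0x3e, 0x43, 0x43]
t1 = [0x94, 0x98, 0x3e, 0x94, 0x7d, 0x3e, 0xd5, 0x7d]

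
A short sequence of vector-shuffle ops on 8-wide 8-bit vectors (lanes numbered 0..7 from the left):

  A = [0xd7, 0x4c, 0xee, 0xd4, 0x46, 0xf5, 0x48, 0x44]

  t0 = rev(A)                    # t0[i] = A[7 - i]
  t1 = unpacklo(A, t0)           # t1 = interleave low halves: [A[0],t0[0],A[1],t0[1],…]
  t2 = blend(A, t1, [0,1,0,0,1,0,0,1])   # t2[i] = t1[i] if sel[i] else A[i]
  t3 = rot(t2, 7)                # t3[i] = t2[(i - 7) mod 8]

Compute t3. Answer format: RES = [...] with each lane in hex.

RES = [0x44, 0xee, 0xd4, 0xee, 0xf5, 0x48, 0x46, 0xd7]

t0 = [0x44, 0x48, 0xf5, 0x46, 0xd4, 0xee, 0x4c, 0xd7]
t1 = [0xd7, 0x44, 0x4c, 0x48, 0xee, 0xf5, 0xd4, 0x46]
t2 = [0xd7, 0x44, 0xee, 0xd4, 0xee, 0xf5, 0x48, 0x46]
t3 = [0x44, 0xee, 0xd4, 0xee, 0xf5, 0x48, 0x46, 0xd7]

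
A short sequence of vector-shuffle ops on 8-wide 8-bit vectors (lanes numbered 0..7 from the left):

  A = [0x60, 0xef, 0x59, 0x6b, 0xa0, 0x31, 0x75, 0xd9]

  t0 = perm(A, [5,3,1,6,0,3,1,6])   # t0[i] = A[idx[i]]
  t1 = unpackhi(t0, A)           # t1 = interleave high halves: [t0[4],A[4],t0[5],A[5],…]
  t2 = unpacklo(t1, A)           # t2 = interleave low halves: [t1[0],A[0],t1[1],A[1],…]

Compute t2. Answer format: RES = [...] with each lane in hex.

→ t0 |31|6b|ef|75|60|6b|ef|75|
→ t1 |60|a0|6b|31|ef|75|75|d9|
→ t2 |60|60|a0|ef|6b|59|31|6b|

RES = [ 0x60  0x60  0xa0  0xef  0x6b  0x59  0x31  0x6b ]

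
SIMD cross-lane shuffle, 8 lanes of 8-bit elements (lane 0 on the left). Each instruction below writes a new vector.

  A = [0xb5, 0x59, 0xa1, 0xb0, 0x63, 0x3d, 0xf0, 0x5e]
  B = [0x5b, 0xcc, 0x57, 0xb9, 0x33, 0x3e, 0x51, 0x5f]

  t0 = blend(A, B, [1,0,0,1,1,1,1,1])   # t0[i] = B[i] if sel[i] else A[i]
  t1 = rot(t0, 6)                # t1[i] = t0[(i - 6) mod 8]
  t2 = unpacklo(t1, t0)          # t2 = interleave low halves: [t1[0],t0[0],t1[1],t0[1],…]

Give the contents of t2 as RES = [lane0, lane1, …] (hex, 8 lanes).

RES = [0xa1, 0x5b, 0xb9, 0x59, 0x33, 0xa1, 0x3e, 0xb9]

→ t0 |5b|59|a1|b9|33|3e|51|5f|
→ t1 |a1|b9|33|3e|51|5f|5b|59|
→ t2 |a1|5b|b9|59|33|a1|3e|b9|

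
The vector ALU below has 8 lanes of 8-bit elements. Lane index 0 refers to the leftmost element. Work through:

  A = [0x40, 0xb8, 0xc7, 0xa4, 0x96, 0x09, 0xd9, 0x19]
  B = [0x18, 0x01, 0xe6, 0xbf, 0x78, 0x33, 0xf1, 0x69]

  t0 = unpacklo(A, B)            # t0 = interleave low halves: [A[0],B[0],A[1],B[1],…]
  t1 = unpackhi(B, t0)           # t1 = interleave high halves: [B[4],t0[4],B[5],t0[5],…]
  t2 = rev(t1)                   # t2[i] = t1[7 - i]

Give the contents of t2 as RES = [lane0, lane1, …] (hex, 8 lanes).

→ t0 |40|18|b8|01|c7|e6|a4|bf|
→ t1 |78|c7|33|e6|f1|a4|69|bf|
→ t2 |bf|69|a4|f1|e6|33|c7|78|

RES = [ 0xbf  0x69  0xa4  0xf1  0xe6  0x33  0xc7  0x78 ]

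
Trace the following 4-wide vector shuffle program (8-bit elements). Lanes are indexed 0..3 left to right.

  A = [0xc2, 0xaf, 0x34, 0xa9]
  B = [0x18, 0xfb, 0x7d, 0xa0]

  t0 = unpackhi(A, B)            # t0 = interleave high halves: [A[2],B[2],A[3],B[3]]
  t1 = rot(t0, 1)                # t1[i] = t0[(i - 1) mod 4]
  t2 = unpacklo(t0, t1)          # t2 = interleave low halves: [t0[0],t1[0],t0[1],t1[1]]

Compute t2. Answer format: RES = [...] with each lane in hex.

RES = [0x34, 0xa0, 0x7d, 0x34]

  t0: 34 7d a9 a0
  t1: a0 34 7d a9
  t2: 34 a0 7d 34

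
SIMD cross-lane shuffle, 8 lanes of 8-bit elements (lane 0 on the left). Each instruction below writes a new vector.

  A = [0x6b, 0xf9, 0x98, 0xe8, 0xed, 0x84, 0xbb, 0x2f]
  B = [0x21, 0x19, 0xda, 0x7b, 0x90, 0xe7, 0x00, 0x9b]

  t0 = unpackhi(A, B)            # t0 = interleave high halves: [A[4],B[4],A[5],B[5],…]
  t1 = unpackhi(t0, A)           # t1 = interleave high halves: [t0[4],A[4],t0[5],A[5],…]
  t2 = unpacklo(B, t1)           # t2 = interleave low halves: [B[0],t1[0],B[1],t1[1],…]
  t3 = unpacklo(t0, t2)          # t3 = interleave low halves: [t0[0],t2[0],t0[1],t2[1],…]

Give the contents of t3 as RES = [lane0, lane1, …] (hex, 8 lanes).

  t0: ed 90 84 e7 bb 00 2f 9b
  t1: bb ed 00 84 2f bb 9b 2f
  t2: 21 bb 19 ed da 00 7b 84
  t3: ed 21 90 bb 84 19 e7 ed

RES = [ 0xed  0x21  0x90  0xbb  0x84  0x19  0xe7  0xed ]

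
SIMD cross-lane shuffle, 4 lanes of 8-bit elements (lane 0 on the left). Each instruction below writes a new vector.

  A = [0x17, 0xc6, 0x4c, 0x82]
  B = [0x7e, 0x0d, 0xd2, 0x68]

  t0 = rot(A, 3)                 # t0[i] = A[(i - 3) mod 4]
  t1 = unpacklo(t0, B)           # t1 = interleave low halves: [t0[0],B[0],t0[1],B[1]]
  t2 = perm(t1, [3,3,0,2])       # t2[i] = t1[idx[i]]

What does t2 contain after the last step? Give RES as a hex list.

→ t0 |c6|4c|82|17|
→ t1 |c6|7e|4c|0d|
→ t2 |0d|0d|c6|4c|

RES = [ 0x0d  0x0d  0xc6  0x4c ]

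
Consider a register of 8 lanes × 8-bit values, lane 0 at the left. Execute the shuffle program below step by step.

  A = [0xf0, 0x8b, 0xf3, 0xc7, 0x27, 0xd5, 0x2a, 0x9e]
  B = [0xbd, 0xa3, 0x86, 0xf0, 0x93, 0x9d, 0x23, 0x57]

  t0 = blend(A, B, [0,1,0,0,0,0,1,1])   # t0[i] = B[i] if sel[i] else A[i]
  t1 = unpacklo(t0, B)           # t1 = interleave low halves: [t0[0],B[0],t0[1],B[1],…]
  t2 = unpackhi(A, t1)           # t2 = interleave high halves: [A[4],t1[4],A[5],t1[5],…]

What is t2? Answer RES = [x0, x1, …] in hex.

  t0: f0 a3 f3 c7 27 d5 23 57
  t1: f0 bd a3 a3 f3 86 c7 f0
  t2: 27 f3 d5 86 2a c7 9e f0

RES = [ 0x27  0xf3  0xd5  0x86  0x2a  0xc7  0x9e  0xf0 ]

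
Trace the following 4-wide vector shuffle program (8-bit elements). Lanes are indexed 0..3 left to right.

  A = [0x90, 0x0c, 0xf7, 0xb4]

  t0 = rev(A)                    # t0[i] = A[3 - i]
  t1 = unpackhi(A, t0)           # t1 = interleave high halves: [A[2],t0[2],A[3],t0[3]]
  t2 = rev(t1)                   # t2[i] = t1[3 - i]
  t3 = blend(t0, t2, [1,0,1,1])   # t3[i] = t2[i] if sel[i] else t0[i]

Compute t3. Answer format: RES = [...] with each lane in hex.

RES = [0x90, 0xf7, 0x0c, 0xf7]

  t0: b4 f7 0c 90
  t1: f7 0c b4 90
  t2: 90 b4 0c f7
  t3: 90 f7 0c f7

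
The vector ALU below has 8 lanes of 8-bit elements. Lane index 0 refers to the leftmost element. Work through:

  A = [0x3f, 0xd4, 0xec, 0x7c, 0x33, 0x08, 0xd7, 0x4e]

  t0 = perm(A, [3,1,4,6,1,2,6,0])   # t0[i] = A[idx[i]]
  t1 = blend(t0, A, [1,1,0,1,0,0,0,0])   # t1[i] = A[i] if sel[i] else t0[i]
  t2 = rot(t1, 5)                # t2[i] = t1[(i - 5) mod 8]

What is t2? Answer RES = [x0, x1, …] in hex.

→ t0 |7c|d4|33|d7|d4|ec|d7|3f|
→ t1 |3f|d4|33|7c|d4|ec|d7|3f|
→ t2 |7c|d4|ec|d7|3f|3f|d4|33|

RES = [ 0x7c  0xd4  0xec  0xd7  0x3f  0x3f  0xd4  0x33 ]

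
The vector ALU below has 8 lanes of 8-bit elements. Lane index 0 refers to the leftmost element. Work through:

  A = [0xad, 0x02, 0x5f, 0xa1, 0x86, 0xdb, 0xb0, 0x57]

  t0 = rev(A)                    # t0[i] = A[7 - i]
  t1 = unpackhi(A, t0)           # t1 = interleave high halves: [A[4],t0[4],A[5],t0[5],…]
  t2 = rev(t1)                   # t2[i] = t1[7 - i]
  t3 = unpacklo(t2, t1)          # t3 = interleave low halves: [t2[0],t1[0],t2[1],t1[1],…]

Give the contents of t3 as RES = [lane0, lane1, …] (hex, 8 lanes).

→ t0 |57|b0|db|86|a1|5f|02|ad|
→ t1 |86|a1|db|5f|b0|02|57|ad|
→ t2 |ad|57|02|b0|5f|db|a1|86|
→ t3 |ad|86|57|a1|02|db|b0|5f|

RES = [ 0xad  0x86  0x57  0xa1  0x02  0xdb  0xb0  0x5f ]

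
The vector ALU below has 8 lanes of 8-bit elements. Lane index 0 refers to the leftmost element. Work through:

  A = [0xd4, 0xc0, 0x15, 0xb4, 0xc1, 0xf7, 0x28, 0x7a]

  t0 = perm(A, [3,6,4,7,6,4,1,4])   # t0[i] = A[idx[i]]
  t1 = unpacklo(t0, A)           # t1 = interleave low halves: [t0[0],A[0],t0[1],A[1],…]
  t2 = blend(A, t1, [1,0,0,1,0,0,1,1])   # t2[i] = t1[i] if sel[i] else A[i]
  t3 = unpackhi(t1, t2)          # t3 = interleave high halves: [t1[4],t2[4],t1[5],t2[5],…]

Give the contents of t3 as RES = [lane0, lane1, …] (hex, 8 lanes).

RES = [0xc1, 0xc1, 0x15, 0xf7, 0x7a, 0x7a, 0xb4, 0xb4]

  t0: b4 28 c1 7a 28 c1 c0 c1
  t1: b4 d4 28 c0 c1 15 7a b4
  t2: b4 c0 15 c0 c1 f7 7a b4
  t3: c1 c1 15 f7 7a 7a b4 b4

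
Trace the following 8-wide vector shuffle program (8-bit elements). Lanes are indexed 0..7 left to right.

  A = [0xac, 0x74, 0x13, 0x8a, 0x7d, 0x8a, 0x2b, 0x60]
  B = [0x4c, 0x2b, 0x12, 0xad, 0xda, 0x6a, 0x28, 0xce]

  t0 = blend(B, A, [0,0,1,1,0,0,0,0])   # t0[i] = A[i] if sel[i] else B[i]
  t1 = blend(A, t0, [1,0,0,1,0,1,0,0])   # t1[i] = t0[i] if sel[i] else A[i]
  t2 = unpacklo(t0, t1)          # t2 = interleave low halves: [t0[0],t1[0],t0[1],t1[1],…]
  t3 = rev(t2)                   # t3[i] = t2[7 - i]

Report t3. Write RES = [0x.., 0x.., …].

RES = [0x8a, 0x8a, 0x13, 0x13, 0x74, 0x2b, 0x4c, 0x4c]

t0 = [0x4c, 0x2b, 0x13, 0x8a, 0xda, 0x6a, 0x28, 0xce]
t1 = [0x4c, 0x74, 0x13, 0x8a, 0x7d, 0x6a, 0x2b, 0x60]
t2 = [0x4c, 0x4c, 0x2b, 0x74, 0x13, 0x13, 0x8a, 0x8a]
t3 = [0x8a, 0x8a, 0x13, 0x13, 0x74, 0x2b, 0x4c, 0x4c]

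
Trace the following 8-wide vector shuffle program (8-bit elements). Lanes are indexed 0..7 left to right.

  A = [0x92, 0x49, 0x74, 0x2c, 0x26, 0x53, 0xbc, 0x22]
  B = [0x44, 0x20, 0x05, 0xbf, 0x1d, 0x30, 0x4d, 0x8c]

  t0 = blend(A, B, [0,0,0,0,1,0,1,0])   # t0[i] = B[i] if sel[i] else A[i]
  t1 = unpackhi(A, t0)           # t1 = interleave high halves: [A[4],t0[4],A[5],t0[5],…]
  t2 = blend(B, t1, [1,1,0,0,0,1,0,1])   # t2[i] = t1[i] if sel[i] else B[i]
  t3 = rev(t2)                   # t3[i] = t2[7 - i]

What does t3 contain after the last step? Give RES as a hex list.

RES = [ 0x22  0x4d  0x4d  0x1d  0xbf  0x05  0x1d  0x26 ]

t0 = [0x92, 0x49, 0x74, 0x2c, 0x1d, 0x53, 0x4d, 0x22]
t1 = [0x26, 0x1d, 0x53, 0x53, 0xbc, 0x4d, 0x22, 0x22]
t2 = [0x26, 0x1d, 0x05, 0xbf, 0x1d, 0x4d, 0x4d, 0x22]
t3 = [0x22, 0x4d, 0x4d, 0x1d, 0xbf, 0x05, 0x1d, 0x26]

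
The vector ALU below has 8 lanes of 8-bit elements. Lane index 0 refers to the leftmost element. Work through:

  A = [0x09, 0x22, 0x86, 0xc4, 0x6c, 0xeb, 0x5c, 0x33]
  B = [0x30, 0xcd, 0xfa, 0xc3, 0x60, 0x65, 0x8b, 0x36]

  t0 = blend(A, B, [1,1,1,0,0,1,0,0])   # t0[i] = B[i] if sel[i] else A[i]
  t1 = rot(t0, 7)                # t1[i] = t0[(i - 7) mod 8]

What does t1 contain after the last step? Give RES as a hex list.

RES = [ 0xcd  0xfa  0xc4  0x6c  0x65  0x5c  0x33  0x30 ]

→ t0 |30|cd|fa|c4|6c|65|5c|33|
→ t1 |cd|fa|c4|6c|65|5c|33|30|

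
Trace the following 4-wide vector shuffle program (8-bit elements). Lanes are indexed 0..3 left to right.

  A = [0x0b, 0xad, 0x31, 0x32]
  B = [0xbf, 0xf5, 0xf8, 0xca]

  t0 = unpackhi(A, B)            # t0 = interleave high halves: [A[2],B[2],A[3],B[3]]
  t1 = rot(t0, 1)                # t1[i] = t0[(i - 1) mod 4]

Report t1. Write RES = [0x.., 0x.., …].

RES = [ 0xca  0x31  0xf8  0x32 ]

t0 = [0x31, 0xf8, 0x32, 0xca]
t1 = [0xca, 0x31, 0xf8, 0x32]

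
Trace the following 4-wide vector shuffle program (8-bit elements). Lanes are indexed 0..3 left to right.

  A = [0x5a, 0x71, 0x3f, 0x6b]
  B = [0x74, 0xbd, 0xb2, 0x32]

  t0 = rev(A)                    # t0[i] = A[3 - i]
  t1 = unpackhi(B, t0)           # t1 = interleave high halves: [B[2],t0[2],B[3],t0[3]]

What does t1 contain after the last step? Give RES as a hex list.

t0 = [0x6b, 0x3f, 0x71, 0x5a]
t1 = [0xb2, 0x71, 0x32, 0x5a]

RES = [0xb2, 0x71, 0x32, 0x5a]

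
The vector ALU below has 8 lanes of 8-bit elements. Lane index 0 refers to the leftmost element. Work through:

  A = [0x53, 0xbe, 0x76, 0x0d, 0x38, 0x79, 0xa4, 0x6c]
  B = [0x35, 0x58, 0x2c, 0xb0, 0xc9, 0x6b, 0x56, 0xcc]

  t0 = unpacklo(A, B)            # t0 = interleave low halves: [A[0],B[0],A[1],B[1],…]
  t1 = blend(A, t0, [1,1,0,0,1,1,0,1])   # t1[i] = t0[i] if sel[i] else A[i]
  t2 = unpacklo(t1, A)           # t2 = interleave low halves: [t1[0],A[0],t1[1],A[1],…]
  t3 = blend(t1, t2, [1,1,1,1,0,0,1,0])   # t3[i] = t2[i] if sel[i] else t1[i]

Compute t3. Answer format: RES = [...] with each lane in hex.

RES = [0x53, 0x53, 0x35, 0xbe, 0x76, 0x2c, 0x0d, 0xb0]

t0 = [0x53, 0x35, 0xbe, 0x58, 0x76, 0x2c, 0x0d, 0xb0]
t1 = [0x53, 0x35, 0x76, 0x0d, 0x76, 0x2c, 0xa4, 0xb0]
t2 = [0x53, 0x53, 0x35, 0xbe, 0x76, 0x76, 0x0d, 0x0d]
t3 = [0x53, 0x53, 0x35, 0xbe, 0x76, 0x2c, 0x0d, 0xb0]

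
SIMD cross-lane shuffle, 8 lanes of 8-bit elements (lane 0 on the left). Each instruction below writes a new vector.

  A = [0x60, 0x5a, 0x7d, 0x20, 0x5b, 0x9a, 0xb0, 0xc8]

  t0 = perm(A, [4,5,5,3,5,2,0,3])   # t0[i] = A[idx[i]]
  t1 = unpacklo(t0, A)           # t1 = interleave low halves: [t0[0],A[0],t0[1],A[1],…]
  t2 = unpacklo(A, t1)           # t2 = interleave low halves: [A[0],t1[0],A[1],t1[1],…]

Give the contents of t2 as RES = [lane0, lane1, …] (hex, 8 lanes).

→ t0 |5b|9a|9a|20|9a|7d|60|20|
→ t1 |5b|60|9a|5a|9a|7d|20|20|
→ t2 |60|5b|5a|60|7d|9a|20|5a|

RES = [ 0x60  0x5b  0x5a  0x60  0x7d  0x9a  0x20  0x5a ]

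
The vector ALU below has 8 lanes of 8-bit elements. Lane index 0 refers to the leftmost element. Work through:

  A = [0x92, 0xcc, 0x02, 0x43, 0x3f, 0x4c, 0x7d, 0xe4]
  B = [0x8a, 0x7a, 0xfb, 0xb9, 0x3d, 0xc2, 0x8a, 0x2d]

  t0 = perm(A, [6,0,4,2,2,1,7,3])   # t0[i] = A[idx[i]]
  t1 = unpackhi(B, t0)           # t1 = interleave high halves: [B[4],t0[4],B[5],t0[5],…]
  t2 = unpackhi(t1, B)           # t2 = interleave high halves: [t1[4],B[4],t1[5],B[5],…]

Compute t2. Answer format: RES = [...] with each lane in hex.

RES = [ 0x8a  0x3d  0xe4  0xc2  0x2d  0x8a  0x43  0x2d ]

  t0: 7d 92 3f 02 02 cc e4 43
  t1: 3d 02 c2 cc 8a e4 2d 43
  t2: 8a 3d e4 c2 2d 8a 43 2d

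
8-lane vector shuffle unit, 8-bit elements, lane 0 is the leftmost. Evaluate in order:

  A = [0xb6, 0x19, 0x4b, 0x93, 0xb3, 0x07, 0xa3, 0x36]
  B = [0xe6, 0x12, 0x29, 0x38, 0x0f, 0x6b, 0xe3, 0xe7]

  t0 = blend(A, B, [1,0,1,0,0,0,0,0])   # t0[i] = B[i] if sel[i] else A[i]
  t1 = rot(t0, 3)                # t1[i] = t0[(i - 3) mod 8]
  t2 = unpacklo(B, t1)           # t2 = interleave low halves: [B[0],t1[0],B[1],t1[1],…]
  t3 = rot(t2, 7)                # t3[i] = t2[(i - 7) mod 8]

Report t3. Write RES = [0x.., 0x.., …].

RES = [0x07, 0x12, 0xa3, 0x29, 0x36, 0x38, 0xe6, 0xe6]

  t0: e6 19 29 93 b3 07 a3 36
  t1: 07 a3 36 e6 19 29 93 b3
  t2: e6 07 12 a3 29 36 38 e6
  t3: 07 12 a3 29 36 38 e6 e6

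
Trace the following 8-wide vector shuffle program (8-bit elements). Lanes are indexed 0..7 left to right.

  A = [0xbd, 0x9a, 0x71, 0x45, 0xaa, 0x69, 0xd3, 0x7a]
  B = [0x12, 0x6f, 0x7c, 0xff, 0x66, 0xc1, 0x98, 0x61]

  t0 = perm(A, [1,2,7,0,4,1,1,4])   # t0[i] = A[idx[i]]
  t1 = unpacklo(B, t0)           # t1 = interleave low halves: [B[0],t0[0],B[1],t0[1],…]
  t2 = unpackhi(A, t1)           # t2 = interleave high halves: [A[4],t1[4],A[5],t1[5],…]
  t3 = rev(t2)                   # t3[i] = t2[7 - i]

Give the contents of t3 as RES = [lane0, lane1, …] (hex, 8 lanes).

RES = [ 0xbd  0x7a  0xff  0xd3  0x7a  0x69  0x7c  0xaa ]

  t0: 9a 71 7a bd aa 9a 9a aa
  t1: 12 9a 6f 71 7c 7a ff bd
  t2: aa 7c 69 7a d3 ff 7a bd
  t3: bd 7a ff d3 7a 69 7c aa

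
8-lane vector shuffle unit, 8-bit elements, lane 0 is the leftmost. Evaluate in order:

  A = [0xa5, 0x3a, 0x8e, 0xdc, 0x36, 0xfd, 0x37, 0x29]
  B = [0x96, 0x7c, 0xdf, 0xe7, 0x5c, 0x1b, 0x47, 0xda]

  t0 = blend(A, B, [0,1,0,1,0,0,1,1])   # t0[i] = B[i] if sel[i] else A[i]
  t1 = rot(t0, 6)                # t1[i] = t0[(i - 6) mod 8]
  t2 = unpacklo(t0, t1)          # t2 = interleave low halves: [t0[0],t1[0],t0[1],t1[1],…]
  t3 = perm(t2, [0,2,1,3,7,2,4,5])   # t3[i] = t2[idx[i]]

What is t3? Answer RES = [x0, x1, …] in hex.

RES = [ 0xa5  0x7c  0x8e  0xe7  0xfd  0x7c  0x8e  0x36 ]

  t0: a5 7c 8e e7 36 fd 47 da
  t1: 8e e7 36 fd 47 da a5 7c
  t2: a5 8e 7c e7 8e 36 e7 fd
  t3: a5 7c 8e e7 fd 7c 8e 36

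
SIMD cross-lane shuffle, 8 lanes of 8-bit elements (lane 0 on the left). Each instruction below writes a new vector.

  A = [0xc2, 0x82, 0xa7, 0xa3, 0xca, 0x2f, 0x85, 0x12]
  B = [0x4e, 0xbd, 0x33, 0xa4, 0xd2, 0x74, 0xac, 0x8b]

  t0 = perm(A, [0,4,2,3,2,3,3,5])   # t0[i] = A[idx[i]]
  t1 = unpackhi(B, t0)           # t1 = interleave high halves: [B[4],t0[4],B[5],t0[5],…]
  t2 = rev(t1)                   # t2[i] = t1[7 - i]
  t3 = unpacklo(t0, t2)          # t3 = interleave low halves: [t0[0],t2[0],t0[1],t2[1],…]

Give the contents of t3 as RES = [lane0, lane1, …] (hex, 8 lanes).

RES = [ 0xc2  0x2f  0xca  0x8b  0xa7  0xa3  0xa3  0xac ]

t0 = [0xc2, 0xca, 0xa7, 0xa3, 0xa7, 0xa3, 0xa3, 0x2f]
t1 = [0xd2, 0xa7, 0x74, 0xa3, 0xac, 0xa3, 0x8b, 0x2f]
t2 = [0x2f, 0x8b, 0xa3, 0xac, 0xa3, 0x74, 0xa7, 0xd2]
t3 = [0xc2, 0x2f, 0xca, 0x8b, 0xa7, 0xa3, 0xa3, 0xac]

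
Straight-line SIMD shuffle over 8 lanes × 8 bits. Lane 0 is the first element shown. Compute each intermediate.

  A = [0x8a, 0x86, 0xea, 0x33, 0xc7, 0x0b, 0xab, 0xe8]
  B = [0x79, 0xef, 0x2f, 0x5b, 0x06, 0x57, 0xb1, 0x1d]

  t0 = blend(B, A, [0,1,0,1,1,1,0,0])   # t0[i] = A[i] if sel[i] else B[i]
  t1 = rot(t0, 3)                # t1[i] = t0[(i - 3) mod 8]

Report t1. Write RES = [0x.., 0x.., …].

RES = [ 0x0b  0xb1  0x1d  0x79  0x86  0x2f  0x33  0xc7 ]

  t0: 79 86 2f 33 c7 0b b1 1d
  t1: 0b b1 1d 79 86 2f 33 c7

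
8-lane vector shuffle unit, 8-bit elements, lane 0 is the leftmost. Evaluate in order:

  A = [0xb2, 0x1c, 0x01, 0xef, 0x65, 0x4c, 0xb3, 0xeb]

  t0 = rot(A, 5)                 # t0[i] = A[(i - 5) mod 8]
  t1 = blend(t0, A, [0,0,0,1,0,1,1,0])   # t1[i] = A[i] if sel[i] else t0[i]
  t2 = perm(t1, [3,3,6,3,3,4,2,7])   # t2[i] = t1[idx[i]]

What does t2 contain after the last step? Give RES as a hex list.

RES = [0xef, 0xef, 0xb3, 0xef, 0xef, 0xeb, 0x4c, 0x01]

→ t0 |ef|65|4c|b3|eb|b2|1c|01|
→ t1 |ef|65|4c|ef|eb|4c|b3|01|
→ t2 |ef|ef|b3|ef|ef|eb|4c|01|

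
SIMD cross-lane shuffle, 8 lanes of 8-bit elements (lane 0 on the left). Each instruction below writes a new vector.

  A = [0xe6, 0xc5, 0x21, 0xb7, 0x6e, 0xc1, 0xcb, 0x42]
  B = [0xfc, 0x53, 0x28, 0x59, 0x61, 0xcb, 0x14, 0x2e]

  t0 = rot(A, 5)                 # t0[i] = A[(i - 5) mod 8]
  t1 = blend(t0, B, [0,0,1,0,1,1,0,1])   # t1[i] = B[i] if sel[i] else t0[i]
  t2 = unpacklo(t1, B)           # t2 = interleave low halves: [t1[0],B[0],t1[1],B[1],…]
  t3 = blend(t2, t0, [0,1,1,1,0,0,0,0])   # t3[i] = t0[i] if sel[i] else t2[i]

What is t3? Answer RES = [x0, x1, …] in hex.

→ t0 |b7|6e|c1|cb|42|e6|c5|21|
→ t1 |b7|6e|28|cb|61|cb|c5|2e|
→ t2 |b7|fc|6e|53|28|28|cb|59|
→ t3 |b7|6e|c1|cb|28|28|cb|59|

RES = [0xb7, 0x6e, 0xc1, 0xcb, 0x28, 0x28, 0xcb, 0x59]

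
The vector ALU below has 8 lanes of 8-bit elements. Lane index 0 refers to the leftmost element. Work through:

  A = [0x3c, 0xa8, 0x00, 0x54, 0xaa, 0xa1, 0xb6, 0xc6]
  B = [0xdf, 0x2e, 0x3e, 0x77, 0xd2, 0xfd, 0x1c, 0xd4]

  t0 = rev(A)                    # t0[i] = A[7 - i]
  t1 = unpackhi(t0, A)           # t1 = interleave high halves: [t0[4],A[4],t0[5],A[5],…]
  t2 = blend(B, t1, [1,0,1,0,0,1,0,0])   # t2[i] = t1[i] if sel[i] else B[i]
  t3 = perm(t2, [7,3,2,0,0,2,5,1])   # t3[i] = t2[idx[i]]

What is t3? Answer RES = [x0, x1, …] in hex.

RES = [ 0xd4  0x77  0x00  0x54  0x54  0x00  0xb6  0x2e ]

  t0: c6 b6 a1 aa 54 00 a8 3c
  t1: 54 aa 00 a1 a8 b6 3c c6
  t2: 54 2e 00 77 d2 b6 1c d4
  t3: d4 77 00 54 54 00 b6 2e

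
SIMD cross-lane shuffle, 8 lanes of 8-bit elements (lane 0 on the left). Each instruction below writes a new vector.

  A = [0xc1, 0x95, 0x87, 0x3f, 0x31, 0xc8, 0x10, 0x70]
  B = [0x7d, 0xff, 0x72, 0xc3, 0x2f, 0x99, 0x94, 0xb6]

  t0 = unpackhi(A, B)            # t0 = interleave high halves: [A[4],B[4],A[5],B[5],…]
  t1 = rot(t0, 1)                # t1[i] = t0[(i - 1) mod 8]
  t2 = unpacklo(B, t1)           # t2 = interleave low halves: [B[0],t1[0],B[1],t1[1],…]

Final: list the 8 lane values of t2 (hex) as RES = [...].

t0 = [0x31, 0x2f, 0xc8, 0x99, 0x10, 0x94, 0x70, 0xb6]
t1 = [0xb6, 0x31, 0x2f, 0xc8, 0x99, 0x10, 0x94, 0x70]
t2 = [0x7d, 0xb6, 0xff, 0x31, 0x72, 0x2f, 0xc3, 0xc8]

RES = [ 0x7d  0xb6  0xff  0x31  0x72  0x2f  0xc3  0xc8 ]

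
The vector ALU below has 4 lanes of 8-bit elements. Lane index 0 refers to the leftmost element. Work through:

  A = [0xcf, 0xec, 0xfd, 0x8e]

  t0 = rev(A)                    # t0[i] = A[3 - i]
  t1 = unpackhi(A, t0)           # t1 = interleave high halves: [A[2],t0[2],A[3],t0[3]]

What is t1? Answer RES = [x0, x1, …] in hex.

  t0: 8e fd ec cf
  t1: fd ec 8e cf

RES = [ 0xfd  0xec  0x8e  0xcf ]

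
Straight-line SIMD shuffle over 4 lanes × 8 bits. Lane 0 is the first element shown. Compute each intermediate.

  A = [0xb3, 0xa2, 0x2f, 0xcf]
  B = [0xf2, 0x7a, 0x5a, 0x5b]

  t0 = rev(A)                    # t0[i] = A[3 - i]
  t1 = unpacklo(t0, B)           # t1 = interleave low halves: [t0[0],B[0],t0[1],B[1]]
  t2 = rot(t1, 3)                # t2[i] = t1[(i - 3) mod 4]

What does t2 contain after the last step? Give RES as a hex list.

t0 = [0xcf, 0x2f, 0xa2, 0xb3]
t1 = [0xcf, 0xf2, 0x2f, 0x7a]
t2 = [0xf2, 0x2f, 0x7a, 0xcf]

RES = [0xf2, 0x2f, 0x7a, 0xcf]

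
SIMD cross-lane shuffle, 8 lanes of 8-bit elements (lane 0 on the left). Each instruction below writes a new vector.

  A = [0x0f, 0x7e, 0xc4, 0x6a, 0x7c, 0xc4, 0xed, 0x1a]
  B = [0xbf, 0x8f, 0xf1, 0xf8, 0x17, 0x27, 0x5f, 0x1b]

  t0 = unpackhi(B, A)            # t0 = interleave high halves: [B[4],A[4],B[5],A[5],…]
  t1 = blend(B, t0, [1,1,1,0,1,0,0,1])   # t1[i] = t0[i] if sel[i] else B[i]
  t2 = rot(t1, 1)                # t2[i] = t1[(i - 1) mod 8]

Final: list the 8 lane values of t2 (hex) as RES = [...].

RES = [ 0x1a  0x17  0x7c  0x27  0xf8  0x5f  0x27  0x5f ]

  t0: 17 7c 27 c4 5f ed 1b 1a
  t1: 17 7c 27 f8 5f 27 5f 1a
  t2: 1a 17 7c 27 f8 5f 27 5f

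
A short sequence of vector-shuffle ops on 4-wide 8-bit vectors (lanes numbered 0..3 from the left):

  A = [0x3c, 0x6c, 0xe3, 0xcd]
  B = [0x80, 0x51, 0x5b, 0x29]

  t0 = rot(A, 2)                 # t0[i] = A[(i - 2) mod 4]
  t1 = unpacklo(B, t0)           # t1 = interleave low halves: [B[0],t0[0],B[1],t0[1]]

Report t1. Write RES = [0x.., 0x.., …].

RES = [ 0x80  0xe3  0x51  0xcd ]

t0 = [0xe3, 0xcd, 0x3c, 0x6c]
t1 = [0x80, 0xe3, 0x51, 0xcd]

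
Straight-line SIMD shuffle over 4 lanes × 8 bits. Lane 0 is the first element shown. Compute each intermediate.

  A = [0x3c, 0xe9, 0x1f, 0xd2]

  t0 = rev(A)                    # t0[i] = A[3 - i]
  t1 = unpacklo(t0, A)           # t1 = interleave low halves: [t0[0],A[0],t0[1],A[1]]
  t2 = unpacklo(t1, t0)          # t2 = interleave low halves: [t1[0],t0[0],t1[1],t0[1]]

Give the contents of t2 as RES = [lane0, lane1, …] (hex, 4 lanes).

RES = [0xd2, 0xd2, 0x3c, 0x1f]

  t0: d2 1f e9 3c
  t1: d2 3c 1f e9
  t2: d2 d2 3c 1f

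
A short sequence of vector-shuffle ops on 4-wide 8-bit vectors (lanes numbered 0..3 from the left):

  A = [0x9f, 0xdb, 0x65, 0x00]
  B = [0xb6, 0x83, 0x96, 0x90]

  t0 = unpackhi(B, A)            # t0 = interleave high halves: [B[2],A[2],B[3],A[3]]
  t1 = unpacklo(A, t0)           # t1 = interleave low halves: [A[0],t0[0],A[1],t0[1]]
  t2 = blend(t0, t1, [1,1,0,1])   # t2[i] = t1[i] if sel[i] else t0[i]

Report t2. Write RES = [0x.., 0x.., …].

→ t0 |96|65|90|00|
→ t1 |9f|96|db|65|
→ t2 |9f|96|90|65|

RES = [0x9f, 0x96, 0x90, 0x65]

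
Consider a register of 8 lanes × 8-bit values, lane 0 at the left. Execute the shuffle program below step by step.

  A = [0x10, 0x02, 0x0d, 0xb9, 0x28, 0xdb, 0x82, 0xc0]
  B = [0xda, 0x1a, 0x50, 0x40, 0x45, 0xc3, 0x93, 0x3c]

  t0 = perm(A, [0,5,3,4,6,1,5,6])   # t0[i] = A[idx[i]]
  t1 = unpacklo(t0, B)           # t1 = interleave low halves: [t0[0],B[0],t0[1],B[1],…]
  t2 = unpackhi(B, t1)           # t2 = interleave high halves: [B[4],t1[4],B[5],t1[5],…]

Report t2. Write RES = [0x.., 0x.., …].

  t0: 10 db b9 28 82 02 db 82
  t1: 10 da db 1a b9 50 28 40
  t2: 45 b9 c3 50 93 28 3c 40

RES = [0x45, 0xb9, 0xc3, 0x50, 0x93, 0x28, 0x3c, 0x40]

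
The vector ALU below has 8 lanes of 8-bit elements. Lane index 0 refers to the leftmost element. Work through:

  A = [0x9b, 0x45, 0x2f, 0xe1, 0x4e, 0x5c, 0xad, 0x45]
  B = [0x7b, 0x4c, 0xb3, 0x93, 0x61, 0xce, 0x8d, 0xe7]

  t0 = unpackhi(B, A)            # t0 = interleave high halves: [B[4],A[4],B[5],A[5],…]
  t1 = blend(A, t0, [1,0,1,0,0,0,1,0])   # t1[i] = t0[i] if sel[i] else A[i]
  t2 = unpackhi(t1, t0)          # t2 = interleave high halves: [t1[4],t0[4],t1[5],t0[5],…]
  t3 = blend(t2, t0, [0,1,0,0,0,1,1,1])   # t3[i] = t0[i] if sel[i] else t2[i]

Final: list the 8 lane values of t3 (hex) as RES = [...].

RES = [0x4e, 0x4e, 0x5c, 0xad, 0xe7, 0xad, 0xe7, 0x45]

t0 = [0x61, 0x4e, 0xce, 0x5c, 0x8d, 0xad, 0xe7, 0x45]
t1 = [0x61, 0x45, 0xce, 0xe1, 0x4e, 0x5c, 0xe7, 0x45]
t2 = [0x4e, 0x8d, 0x5c, 0xad, 0xe7, 0xe7, 0x45, 0x45]
t3 = [0x4e, 0x4e, 0x5c, 0xad, 0xe7, 0xad, 0xe7, 0x45]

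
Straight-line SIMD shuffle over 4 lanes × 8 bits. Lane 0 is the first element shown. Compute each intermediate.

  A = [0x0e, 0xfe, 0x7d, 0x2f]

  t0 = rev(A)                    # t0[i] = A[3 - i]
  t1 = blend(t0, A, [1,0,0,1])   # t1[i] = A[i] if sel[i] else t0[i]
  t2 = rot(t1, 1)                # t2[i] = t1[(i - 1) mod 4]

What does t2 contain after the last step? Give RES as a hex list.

RES = [ 0x2f  0x0e  0x7d  0xfe ]

→ t0 |2f|7d|fe|0e|
→ t1 |0e|7d|fe|2f|
→ t2 |2f|0e|7d|fe|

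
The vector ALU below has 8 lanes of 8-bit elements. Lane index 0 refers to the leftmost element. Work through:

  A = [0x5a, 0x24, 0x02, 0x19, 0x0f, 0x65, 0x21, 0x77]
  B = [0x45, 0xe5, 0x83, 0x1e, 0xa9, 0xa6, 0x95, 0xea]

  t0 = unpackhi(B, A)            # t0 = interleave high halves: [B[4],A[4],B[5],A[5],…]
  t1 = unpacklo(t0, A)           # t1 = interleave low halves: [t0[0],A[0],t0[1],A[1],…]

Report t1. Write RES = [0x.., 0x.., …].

RES = [0xa9, 0x5a, 0x0f, 0x24, 0xa6, 0x02, 0x65, 0x19]

  t0: a9 0f a6 65 95 21 ea 77
  t1: a9 5a 0f 24 a6 02 65 19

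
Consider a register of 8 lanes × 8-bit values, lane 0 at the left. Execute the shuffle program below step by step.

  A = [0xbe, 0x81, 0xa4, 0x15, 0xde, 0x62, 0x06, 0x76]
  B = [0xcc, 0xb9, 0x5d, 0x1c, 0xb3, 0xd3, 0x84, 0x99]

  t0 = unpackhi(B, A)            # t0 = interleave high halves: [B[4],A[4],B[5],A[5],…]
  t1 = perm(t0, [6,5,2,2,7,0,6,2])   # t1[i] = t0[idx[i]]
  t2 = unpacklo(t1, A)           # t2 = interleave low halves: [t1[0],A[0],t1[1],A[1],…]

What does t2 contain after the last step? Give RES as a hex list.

RES = [0x99, 0xbe, 0x06, 0x81, 0xd3, 0xa4, 0xd3, 0x15]

t0 = [0xb3, 0xde, 0xd3, 0x62, 0x84, 0x06, 0x99, 0x76]
t1 = [0x99, 0x06, 0xd3, 0xd3, 0x76, 0xb3, 0x99, 0xd3]
t2 = [0x99, 0xbe, 0x06, 0x81, 0xd3, 0xa4, 0xd3, 0x15]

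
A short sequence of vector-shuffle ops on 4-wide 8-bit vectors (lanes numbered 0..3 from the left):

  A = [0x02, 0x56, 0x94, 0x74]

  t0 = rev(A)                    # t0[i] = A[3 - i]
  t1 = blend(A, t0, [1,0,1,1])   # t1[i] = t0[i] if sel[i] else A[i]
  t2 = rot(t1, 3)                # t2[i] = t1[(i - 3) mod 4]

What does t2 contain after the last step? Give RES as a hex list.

  t0: 74 94 56 02
  t1: 74 56 56 02
  t2: 56 56 02 74

RES = [ 0x56  0x56  0x02  0x74 ]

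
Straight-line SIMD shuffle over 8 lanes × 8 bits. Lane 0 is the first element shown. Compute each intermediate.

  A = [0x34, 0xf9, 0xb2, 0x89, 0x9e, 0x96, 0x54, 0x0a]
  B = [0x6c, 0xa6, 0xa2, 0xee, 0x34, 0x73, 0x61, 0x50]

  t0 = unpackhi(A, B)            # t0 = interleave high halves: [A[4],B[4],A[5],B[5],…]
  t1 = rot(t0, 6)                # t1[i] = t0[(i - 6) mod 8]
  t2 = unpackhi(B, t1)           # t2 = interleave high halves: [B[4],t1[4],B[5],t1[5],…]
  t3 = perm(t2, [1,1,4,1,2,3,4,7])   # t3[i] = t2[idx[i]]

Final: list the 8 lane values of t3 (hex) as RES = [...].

→ t0 |9e|34|96|73|54|61|0a|50|
→ t1 |96|73|54|61|0a|50|9e|34|
→ t2 |34|0a|73|50|61|9e|50|34|
→ t3 |0a|0a|61|0a|73|50|61|34|

RES = [0x0a, 0x0a, 0x61, 0x0a, 0x73, 0x50, 0x61, 0x34]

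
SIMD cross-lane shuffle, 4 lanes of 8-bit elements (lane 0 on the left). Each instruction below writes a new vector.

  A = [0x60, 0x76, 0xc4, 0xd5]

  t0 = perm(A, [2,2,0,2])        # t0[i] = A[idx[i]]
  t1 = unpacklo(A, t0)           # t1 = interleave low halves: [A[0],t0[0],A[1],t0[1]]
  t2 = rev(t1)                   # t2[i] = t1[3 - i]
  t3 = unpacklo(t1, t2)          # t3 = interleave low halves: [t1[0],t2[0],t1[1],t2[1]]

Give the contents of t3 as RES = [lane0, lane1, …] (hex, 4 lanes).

RES = [ 0x60  0xc4  0xc4  0x76 ]

t0 = [0xc4, 0xc4, 0x60, 0xc4]
t1 = [0x60, 0xc4, 0x76, 0xc4]
t2 = [0xc4, 0x76, 0xc4, 0x60]
t3 = [0x60, 0xc4, 0xc4, 0x76]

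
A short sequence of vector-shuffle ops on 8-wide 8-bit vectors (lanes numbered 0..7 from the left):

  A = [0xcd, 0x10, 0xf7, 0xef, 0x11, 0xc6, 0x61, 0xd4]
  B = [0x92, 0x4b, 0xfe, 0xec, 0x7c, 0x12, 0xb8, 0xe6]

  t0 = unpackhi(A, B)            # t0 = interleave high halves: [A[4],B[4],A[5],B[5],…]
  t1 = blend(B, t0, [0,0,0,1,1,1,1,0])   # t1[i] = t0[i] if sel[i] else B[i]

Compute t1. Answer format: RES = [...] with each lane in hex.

RES = [0x92, 0x4b, 0xfe, 0x12, 0x61, 0xb8, 0xd4, 0xe6]

  t0: 11 7c c6 12 61 b8 d4 e6
  t1: 92 4b fe 12 61 b8 d4 e6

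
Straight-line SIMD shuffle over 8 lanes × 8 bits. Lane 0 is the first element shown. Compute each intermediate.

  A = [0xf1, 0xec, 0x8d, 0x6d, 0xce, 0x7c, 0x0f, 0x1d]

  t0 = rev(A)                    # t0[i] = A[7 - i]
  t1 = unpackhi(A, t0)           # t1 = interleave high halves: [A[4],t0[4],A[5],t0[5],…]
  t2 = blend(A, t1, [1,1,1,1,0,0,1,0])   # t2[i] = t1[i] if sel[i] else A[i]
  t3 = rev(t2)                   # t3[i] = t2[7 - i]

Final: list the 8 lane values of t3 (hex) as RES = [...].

→ t0 |1d|0f|7c|ce|6d|8d|ec|f1|
→ t1 |ce|6d|7c|8d|0f|ec|1d|f1|
→ t2 |ce|6d|7c|8d|ce|7c|1d|1d|
→ t3 |1d|1d|7c|ce|8d|7c|6d|ce|

RES = [ 0x1d  0x1d  0x7c  0xce  0x8d  0x7c  0x6d  0xce ]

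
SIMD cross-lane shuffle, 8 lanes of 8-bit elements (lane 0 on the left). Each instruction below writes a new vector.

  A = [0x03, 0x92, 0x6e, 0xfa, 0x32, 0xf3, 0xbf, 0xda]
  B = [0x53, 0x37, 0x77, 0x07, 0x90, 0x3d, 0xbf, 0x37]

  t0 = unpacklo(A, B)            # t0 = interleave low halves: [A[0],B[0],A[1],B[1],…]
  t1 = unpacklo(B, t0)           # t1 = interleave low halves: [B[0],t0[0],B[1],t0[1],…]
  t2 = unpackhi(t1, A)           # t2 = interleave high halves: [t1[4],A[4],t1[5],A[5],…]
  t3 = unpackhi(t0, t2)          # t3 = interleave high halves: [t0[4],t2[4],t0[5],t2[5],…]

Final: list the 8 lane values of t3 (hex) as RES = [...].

t0 = [0x03, 0x53, 0x92, 0x37, 0x6e, 0x77, 0xfa, 0x07]
t1 = [0x53, 0x03, 0x37, 0x53, 0x77, 0x92, 0x07, 0x37]
t2 = [0x77, 0x32, 0x92, 0xf3, 0x07, 0xbf, 0x37, 0xda]
t3 = [0x6e, 0x07, 0x77, 0xbf, 0xfa, 0x37, 0x07, 0xda]

RES = [0x6e, 0x07, 0x77, 0xbf, 0xfa, 0x37, 0x07, 0xda]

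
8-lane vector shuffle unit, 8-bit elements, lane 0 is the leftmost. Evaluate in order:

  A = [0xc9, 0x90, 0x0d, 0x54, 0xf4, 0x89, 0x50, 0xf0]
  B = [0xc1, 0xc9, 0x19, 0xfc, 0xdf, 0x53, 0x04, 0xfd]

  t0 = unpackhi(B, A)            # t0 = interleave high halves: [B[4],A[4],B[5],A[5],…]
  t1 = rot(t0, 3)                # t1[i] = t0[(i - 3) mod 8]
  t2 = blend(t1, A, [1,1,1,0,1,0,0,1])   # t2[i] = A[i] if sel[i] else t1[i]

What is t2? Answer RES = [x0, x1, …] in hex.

  t0: df f4 53 89 04 50 fd f0
  t1: 50 fd f0 df f4 53 89 04
  t2: c9 90 0d df f4 53 89 f0

RES = [ 0xc9  0x90  0x0d  0xdf  0xf4  0x53  0x89  0xf0 ]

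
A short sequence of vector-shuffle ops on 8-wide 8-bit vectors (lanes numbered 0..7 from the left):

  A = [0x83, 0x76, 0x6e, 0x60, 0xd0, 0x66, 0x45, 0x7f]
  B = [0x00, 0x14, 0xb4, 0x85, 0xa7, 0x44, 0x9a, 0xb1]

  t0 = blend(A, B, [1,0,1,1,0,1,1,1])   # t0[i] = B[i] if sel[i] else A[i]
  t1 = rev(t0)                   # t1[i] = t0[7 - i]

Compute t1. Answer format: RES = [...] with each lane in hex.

  t0: 00 76 b4 85 d0 44 9a b1
  t1: b1 9a 44 d0 85 b4 76 00

RES = [ 0xb1  0x9a  0x44  0xd0  0x85  0xb4  0x76  0x00 ]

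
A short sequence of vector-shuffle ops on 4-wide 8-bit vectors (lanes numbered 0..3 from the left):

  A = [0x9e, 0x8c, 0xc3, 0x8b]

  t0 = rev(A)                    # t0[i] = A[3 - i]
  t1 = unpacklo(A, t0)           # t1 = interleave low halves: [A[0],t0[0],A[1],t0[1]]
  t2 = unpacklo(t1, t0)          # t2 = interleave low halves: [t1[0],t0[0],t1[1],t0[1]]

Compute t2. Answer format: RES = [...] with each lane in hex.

→ t0 |8b|c3|8c|9e|
→ t1 |9e|8b|8c|c3|
→ t2 |9e|8b|8b|c3|

RES = [ 0x9e  0x8b  0x8b  0xc3 ]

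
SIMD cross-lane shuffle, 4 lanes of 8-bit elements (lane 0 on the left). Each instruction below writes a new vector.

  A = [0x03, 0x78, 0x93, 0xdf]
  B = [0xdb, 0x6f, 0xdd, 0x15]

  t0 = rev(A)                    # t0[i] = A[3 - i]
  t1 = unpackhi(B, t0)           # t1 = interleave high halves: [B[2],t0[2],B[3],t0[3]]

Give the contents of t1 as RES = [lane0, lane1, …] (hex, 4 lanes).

RES = [0xdd, 0x78, 0x15, 0x03]

  t0: df 93 78 03
  t1: dd 78 15 03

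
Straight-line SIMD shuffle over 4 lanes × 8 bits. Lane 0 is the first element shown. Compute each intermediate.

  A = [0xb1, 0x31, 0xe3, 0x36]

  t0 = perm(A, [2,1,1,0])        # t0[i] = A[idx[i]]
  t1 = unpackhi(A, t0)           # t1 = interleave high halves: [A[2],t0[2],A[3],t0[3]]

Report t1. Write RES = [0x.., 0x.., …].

t0 = [0xe3, 0x31, 0x31, 0xb1]
t1 = [0xe3, 0x31, 0x36, 0xb1]

RES = [0xe3, 0x31, 0x36, 0xb1]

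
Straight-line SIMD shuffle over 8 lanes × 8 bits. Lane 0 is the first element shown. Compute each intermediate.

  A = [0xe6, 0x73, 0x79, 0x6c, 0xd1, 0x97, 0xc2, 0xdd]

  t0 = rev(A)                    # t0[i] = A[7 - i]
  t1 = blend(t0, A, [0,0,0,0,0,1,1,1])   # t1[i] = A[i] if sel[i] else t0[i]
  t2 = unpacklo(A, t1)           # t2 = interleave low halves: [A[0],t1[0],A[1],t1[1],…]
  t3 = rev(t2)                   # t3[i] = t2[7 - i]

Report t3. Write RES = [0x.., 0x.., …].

t0 = [0xdd, 0xc2, 0x97, 0xd1, 0x6c, 0x79, 0x73, 0xe6]
t1 = [0xdd, 0xc2, 0x97, 0xd1, 0x6c, 0x97, 0xc2, 0xdd]
t2 = [0xe6, 0xdd, 0x73, 0xc2, 0x79, 0x97, 0x6c, 0xd1]
t3 = [0xd1, 0x6c, 0x97, 0x79, 0xc2, 0x73, 0xdd, 0xe6]

RES = [0xd1, 0x6c, 0x97, 0x79, 0xc2, 0x73, 0xdd, 0xe6]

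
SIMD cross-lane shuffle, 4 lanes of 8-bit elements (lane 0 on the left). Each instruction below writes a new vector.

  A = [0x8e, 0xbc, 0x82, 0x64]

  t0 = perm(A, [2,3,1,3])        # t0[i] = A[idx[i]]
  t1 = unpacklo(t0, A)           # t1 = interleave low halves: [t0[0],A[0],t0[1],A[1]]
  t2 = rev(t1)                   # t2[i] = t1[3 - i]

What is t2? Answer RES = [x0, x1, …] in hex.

→ t0 |82|64|bc|64|
→ t1 |82|8e|64|bc|
→ t2 |bc|64|8e|82|

RES = [ 0xbc  0x64  0x8e  0x82 ]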